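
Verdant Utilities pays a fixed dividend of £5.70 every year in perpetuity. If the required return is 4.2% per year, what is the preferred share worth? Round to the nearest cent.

£135.71

Level perpetuity: PV = C / r = £5.70 / 0.042 = £135.71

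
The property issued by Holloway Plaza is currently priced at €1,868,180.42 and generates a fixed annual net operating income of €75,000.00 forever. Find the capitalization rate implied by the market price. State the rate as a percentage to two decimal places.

4.01%

P = C/r ⇒ r = C/P = €75,000.00/€1,868,180.42 = 0.040146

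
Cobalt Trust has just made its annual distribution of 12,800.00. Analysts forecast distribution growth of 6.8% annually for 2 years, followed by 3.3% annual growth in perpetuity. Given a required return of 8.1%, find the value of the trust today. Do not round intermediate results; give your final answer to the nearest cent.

294021.09

D_1 = 13670.40000
D_2 = 14599.98720
Terminal value at year 2: TV = D_2×(1+g_2)/(r−g_2) = 15081.78678/0.048 = 314203.89120
P_0 = D_1/(1+r)^1 + D_2/(1+r)^2 + TV/(1+r)^2
    = 12646.06846 + 12493.98808 + 268881.03505 = 294021.09158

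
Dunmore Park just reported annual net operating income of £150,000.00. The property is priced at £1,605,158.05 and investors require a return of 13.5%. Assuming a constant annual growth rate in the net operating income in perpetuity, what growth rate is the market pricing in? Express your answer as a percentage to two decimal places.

3.80%

P = D₀(1+g)/(r−g) ⇒ P(r−g) = D₀(1+g) ⇒ g(P+D₀) = P·r − D₀
g = (P·r − D₀)/(P + D₀) = (£1,605,158.05×0.135 − £150,000.00) / (£1,605,158.05 + £150,000.00) = 0.038000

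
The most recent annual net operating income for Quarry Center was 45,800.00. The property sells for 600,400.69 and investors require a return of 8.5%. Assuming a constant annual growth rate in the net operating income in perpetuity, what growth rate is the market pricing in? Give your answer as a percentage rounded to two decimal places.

0.81%

P = D₀(1+g)/(r−g) ⇒ P(r−g) = D₀(1+g) ⇒ g(P+D₀) = P·r − D₀
g = (P·r − D₀)/(P + D₀) = (600,400.69×0.085 − 45,800.00) / (600,400.69 + 45,800.00) = 0.008100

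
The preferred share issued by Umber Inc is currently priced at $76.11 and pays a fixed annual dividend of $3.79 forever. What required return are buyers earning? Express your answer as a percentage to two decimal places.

P = C/r ⇒ r = C/P = $3.79/$76.11 = 0.049796

4.98%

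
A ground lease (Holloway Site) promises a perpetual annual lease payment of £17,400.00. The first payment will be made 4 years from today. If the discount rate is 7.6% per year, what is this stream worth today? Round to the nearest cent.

£183780.25

Value at end of year 3: C / r = £17,400.00 / 0.076 = £228,947.3684
Discount to today: PV = £228,947.3684 / (1 + 0.076)^3 = £228,947.3684 / 1.245767 = £183,780.25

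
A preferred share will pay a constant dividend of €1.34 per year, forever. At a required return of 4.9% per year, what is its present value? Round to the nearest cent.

Level perpetuity: PV = C / r = €1.34 / 0.049 = €27.35

€27.35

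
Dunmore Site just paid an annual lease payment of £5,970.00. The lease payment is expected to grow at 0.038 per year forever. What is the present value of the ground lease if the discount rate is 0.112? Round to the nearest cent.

D₁ = D₀ × (1 + g) = £5,970.00 × 1.038 = £6,196.8600
Growing perpetuity: P = D₁ / (r − g) = £6,196.8600 / (0.112 − 0.038) = £83,741.35

£83741.35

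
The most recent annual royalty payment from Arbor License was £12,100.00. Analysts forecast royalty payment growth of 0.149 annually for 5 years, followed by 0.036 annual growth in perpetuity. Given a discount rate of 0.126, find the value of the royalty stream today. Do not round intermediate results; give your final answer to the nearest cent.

£218412.80

D_1 = 13902.90000
D_2 = 15974.43210
D_3 = 18354.62248
D_4 = 21089.46123
D_5 = 24231.79096
Terminal value at year 5: TV = D_5×(1+g_2)/(r−g_2) = 25104.13543/0.09 = 278934.83812
P_0 = D_1/(1+r)^1 + D_2/(1+r)^2 + D_3/(1+r)^3 + D_4/(1+r)^4 + D_5/(1+r)^5 + TV/(1+r)^5
    = 12347.15808 + 12599.36469 + 12856.72293 + 13119.33806 + 13387.31743 + 154102.89842 = 218412.79961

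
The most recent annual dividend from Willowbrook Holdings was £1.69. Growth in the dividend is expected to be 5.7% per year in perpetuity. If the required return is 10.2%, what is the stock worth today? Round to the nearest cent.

D₁ = D₀ × (1 + g) = £1.69 × 1.057 = £1.7863
Growing perpetuity: P = D₁ / (r − g) = £1.7863 / (0.102 − 0.057) = £39.70

£39.70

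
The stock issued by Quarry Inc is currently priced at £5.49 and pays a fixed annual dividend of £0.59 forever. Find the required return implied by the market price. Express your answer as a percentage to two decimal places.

P = C/r ⇒ r = C/P = £0.59/£5.49 = 0.107468

10.75%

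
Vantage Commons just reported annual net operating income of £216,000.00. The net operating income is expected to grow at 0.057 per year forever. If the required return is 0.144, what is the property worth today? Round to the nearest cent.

£2624275.86

D₁ = D₀ × (1 + g) = £216,000.00 × 1.057 = £228,312.0000
Growing perpetuity: P = D₁ / (r − g) = £228,312.0000 / (0.144 − 0.057) = £2,624,275.86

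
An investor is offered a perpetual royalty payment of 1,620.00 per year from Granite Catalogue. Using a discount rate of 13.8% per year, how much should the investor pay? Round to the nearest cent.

Level perpetuity: PV = C / r = 1,620.00 / 0.138 = 11,739.13

11739.13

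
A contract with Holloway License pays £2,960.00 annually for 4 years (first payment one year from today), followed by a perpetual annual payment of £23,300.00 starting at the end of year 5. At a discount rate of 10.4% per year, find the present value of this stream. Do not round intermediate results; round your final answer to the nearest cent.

PV of 4-year annuity: £2,960.00 × [1 − (1+0.104)^−4] / 0.104 = 9302.13080
Perpetuity value at year 4: £23,300.00 / 0.104 = 224038.46154
PV of perpetuity: 224038.46154 / (1+0.104)^4 = 150815.60762
Total PV = 9302.13080 + 150815.60762 = 160117.73841

£160117.74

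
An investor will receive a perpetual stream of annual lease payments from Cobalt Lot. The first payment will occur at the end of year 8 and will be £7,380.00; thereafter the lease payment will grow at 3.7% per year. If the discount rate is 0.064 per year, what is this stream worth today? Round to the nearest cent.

£177052.15

Value at end of year 7: C₁ / (r − g) = £7,380.00 / (0.064 − 0.037) = £273,333.3333
Discount to today: PV = £273,333.3333 / (1 + 0.064)^7 = £273,333.3333 / 1.543801 = £177,052.15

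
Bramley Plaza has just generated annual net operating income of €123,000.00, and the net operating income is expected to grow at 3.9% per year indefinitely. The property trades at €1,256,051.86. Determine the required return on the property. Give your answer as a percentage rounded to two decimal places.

14.07%

D₁ = €123,000.00 × 1.039 = €127,797.0000
P = D₁/(r − g) ⇒ r = D₁/P + g = €127,797.0000/€1,256,051.86 + 0.039 = 0.101745 + 0.039 = 0.140745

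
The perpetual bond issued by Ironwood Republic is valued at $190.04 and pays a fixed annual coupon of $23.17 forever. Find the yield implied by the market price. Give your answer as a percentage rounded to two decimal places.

12.19%

P = C/r ⇒ r = C/P = $23.17/$190.04 = 0.121922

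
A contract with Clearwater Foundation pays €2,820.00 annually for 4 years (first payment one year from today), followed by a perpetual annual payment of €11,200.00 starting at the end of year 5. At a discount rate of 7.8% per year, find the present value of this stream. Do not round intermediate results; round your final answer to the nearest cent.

€115710.11

PV of 4-year annuity: €2,820.00 × [1 − (1+0.078)^−4] / 0.078 = 9381.92963
Perpetuity value at year 4: €11,200.00 / 0.078 = 143589.74359
PV of perpetuity: 143589.74359 / (1+0.078)^4 = 106328.17911
Total PV = 9381.92963 + 106328.17911 = 115710.10874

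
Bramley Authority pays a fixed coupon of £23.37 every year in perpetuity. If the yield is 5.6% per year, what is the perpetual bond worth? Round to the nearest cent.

Level perpetuity: PV = C / r = £23.37 / 0.056 = £417.32

£417.32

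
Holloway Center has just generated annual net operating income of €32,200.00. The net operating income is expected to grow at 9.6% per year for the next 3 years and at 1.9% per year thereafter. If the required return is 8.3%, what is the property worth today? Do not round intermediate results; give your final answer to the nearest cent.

€630306.92

D_1 = 35291.20000
D_2 = 38679.15520
D_3 = 42392.35410
Terminal value at year 3: TV = D_3×(1+g_2)/(r−g_2) = 43197.80883/0.064 = 674965.76292
P_0 = D_1/(1+r)^1 + D_2/(1+r)^2 + D_3/(1+r)^3 + TV/(1+r)^3
    = 32586.51893 + 32977.67751 + 33373.53144 + 531369.19596 = 630306.92384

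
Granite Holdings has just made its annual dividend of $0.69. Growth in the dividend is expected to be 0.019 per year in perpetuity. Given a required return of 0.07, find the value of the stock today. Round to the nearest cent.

D₁ = D₀ × (1 + g) = $0.69 × 1.019 = $0.7031
Growing perpetuity: P = D₁ / (r − g) = $0.7031 / (0.07 − 0.019) = $13.79

$13.79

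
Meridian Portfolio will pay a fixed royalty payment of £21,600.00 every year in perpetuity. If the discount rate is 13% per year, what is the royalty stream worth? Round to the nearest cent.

Level perpetuity: PV = C / r = £21,600.00 / 0.13 = £166,153.85

£166153.85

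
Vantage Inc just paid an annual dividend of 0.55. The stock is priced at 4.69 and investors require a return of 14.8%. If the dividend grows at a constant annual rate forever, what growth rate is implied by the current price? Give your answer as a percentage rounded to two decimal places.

2.75%

P = D₀(1+g)/(r−g) ⇒ P(r−g) = D₀(1+g) ⇒ g(P+D₀) = P·r − D₀
g = (P·r − D₀)/(P + D₀) = (4.69×0.148 − 0.55) / (4.69 + 0.55) = 0.027504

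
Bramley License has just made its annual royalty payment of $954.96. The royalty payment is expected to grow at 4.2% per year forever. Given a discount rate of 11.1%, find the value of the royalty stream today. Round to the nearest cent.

$14421.28

D₁ = D₀ × (1 + g) = $954.96 × 1.042 = $995.0683
Growing perpetuity: P = D₁ / (r − g) = $995.0683 / (0.111 − 0.042) = $14,421.28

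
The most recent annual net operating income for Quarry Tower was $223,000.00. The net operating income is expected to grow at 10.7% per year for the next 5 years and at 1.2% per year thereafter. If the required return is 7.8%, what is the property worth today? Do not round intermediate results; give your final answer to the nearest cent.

D_1 = 246861.00000
D_2 = 273275.12700
D_3 = 302515.56559
D_4 = 334884.73111
D_5 = 370717.39734
Terminal value at year 5: TV = D_5×(1+g_2)/(r−g_2) = 375166.00610/0.066 = 5684333.42581
P_0 = D_1/(1+r)^1 + D_2/(1+r)^2 + D_3/(1+r)^3 + D_4/(1+r)^4 + D_5/(1+r)^5 + TV/(1+r)^5
    = 228999.07236 + 235159.52978 + 241485.71379 + 247982.08271 + 254653.21481 + 3904682.62702 = 5112962.24045

$5112962.24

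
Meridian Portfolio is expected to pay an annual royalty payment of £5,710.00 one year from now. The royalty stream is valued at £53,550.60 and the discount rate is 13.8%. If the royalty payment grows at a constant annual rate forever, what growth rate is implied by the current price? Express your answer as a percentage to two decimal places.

P = D₁/(r−g) ⇒ g = r − D₁/P = 0.138 − £5,710.00/£53,550.60 = 0.031372

3.14%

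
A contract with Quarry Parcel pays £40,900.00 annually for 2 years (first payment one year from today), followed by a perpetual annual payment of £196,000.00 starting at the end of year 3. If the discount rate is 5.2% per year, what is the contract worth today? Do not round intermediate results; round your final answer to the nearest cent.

£3481651.43

PV of 2-year annuity: £40,900.00 × [1 − (1+0.052)^−2] / 0.052 = 75834.91159
Perpetuity value at year 2: £196,000.00 / 0.052 = 3769230.76923
PV of perpetuity: 3769230.76923 / (1+0.052)^2 = 3405816.52296
Total PV = 75834.91159 + 3405816.52296 = 3481651.43456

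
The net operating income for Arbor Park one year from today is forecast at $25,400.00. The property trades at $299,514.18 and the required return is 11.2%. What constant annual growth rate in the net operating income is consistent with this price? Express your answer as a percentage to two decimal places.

P = D₁/(r−g) ⇒ g = r − D₁/P = 0.112 − $25,400.00/$299,514.18 = 0.027196

2.72%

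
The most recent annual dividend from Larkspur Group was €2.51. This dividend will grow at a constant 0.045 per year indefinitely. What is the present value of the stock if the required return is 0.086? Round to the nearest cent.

€63.97

D₁ = D₀ × (1 + g) = €2.51 × 1.045 = €2.6230
Growing perpetuity: P = D₁ / (r − g) = €2.6230 / (0.086 − 0.045) = €63.97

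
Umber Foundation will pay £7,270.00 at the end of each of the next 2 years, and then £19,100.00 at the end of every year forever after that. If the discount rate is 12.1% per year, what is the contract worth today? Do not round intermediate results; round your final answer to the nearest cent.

£137884.18

PV of 2-year annuity: £7,270.00 × [1 − (1+0.121)^−2] / 0.121 = 12270.54505
Perpetuity value at year 2: £19,100.00 / 0.121 = 157851.23967
PV of perpetuity: 157851.23967 / (1+0.121)^2 = 125613.63163
Total PV = 12270.54505 + 125613.63163 = 137884.17668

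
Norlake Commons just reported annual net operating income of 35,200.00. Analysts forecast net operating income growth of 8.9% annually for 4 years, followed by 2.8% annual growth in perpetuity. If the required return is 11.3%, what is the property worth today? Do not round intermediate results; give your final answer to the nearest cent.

523536.08

D_1 = 38332.80000
D_2 = 41744.41920
D_3 = 45459.67251
D_4 = 49505.58336
Terminal value at year 4: TV = D_4×(1+g_2)/(r−g_2) = 50891.73970/0.085 = 598726.34937
P_0 = D_1/(1+r)^1 + D_2/(1+r)^2 + D_3/(1+r)^3 + D_4/(1+r)^4 + TV/(1+r)^4
    = 34440.97035 + 33698.30792 + 32971.65977 + 32260.68058 + 390164.46633 = 523536.08494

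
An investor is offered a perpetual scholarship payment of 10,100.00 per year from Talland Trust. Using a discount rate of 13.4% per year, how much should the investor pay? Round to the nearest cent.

75373.13

Level perpetuity: PV = C / r = 10,100.00 / 0.134 = 75,373.13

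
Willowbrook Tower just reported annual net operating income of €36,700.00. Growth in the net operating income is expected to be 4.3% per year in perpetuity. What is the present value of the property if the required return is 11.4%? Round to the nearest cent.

D₁ = D₀ × (1 + g) = €36,700.00 × 1.043 = €38,278.1000
Growing perpetuity: P = D₁ / (r − g) = €38,278.1000 / (0.114 − 0.043) = €539,128.17

€539128.17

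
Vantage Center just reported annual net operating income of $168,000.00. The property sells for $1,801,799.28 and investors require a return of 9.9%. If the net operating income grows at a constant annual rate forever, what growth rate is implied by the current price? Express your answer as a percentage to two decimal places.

0.53%

P = D₀(1+g)/(r−g) ⇒ P(r−g) = D₀(1+g) ⇒ g(P+D₀) = P·r − D₀
g = (P·r − D₀)/(P + D₀) = ($1,801,799.28×0.099 − $168,000.00) / ($1,801,799.28 + $168,000.00) = 0.005269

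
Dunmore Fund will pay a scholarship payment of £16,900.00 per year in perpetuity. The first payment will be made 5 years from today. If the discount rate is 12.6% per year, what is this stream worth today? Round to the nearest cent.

Value at end of year 4: C / r = £16,900.00 / 0.126 = £134,126.9841
Discount to today: PV = £134,126.9841 / (1 + 0.126)^4 = £134,126.9841 / 1.607510 = £83,437.75

£83437.75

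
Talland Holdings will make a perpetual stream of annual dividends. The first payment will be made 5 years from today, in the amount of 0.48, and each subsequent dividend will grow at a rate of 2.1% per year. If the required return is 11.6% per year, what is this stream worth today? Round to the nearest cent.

3.26

Value at end of year 4: C₁ / (r − g) = 0.48 / (0.116 − 0.021) = 5.0526
Discount to today: PV = 5.0526 / (1 + 0.116)^4 = 5.0526 / 1.551161 = 3.26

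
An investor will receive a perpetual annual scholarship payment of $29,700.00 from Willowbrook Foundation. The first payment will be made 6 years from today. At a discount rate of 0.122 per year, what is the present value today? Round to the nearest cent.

Value at end of year 5: C / r = $29,700.00 / 0.122 = $243,442.6230
Discount to today: PV = $243,442.6230 / (1 + 0.122)^5 = $243,442.6230 / 1.778133 = $136,909.11

$136909.11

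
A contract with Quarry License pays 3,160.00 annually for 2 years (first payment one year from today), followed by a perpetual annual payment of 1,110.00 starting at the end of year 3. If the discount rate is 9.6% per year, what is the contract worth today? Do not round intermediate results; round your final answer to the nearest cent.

PV of 2-year annuity: 3,160.00 × [1 − (1+0.096)^−2] / 0.096 = 5513.87927
Perpetuity value at year 2: 1,110.00 / 0.096 = 11562.50000
PV of perpetuity: 11562.50000 / (1+0.096)^2 = 9625.66266
Total PV = 5513.87927 + 9625.66266 = 15139.54193

15139.54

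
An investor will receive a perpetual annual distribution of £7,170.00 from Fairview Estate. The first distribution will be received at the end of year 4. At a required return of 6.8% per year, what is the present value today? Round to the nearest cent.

Value at end of year 3: C / r = £7,170.00 / 0.068 = £105,441.1765
Discount to today: PV = £105,441.1765 / (1 + 0.068)^3 = £105,441.1765 / 1.218186 = £86,555.86

£86555.86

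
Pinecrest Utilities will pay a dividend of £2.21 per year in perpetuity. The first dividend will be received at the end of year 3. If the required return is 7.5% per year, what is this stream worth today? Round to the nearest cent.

Value at end of year 2: C / r = £2.21 / 0.075 = £29.4667
Discount to today: PV = £29.4667 / (1 + 0.075)^2 = £29.4667 / 1.155625 = £25.50

£25.50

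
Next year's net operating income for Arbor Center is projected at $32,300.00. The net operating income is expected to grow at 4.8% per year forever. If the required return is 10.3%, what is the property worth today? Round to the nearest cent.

$587272.73

Growing perpetuity: P = D₁ / (r − g) = $32,300.0000 / (0.103 − 0.048) = $587,272.73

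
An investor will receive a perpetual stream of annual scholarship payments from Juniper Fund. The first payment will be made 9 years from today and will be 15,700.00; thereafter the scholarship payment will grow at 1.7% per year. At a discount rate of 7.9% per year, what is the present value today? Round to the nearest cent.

137827.67

Value at end of year 8: C₁ / (r − g) = 15,700.00 / (0.079 − 0.017) = 253,225.8065
Discount to today: PV = 253,225.8065 / (1 + 0.079)^8 = 253,225.8065 / 1.837264 = 137,827.67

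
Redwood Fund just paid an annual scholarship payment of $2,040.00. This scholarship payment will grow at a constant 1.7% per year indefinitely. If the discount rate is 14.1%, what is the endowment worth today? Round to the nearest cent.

$16731.29

D₁ = D₀ × (1 + g) = $2,040.00 × 1.017 = $2,074.6800
Growing perpetuity: P = D₁ / (r − g) = $2,074.6800 / (0.141 − 0.017) = $16,731.29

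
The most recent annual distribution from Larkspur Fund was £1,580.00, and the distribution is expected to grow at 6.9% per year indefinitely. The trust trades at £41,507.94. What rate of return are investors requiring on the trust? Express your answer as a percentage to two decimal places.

D₁ = £1,580.00 × 1.069 = £1,689.0200
P = D₁/(r − g) ⇒ r = D₁/P + g = £1,689.0200/£41,507.94 + 0.069 = 0.040691 + 0.069 = 0.109691

10.97%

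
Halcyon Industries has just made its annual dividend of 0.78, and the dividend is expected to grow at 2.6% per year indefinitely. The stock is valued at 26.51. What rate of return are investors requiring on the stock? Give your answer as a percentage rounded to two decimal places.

D₁ = 0.78 × 1.026 = 0.8003
P = D₁/(r − g) ⇒ r = D₁/P + g = 0.8003/26.51 + 0.026 = 0.030188 + 0.026 = 0.056188

5.62%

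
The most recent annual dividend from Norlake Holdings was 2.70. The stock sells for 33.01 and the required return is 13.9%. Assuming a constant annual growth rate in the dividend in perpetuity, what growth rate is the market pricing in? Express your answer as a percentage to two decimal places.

P = D₀(1+g)/(r−g) ⇒ P(r−g) = D₀(1+g) ⇒ g(P+D₀) = P·r − D₀
g = (P·r − D₀)/(P + D₀) = (33.01×0.139 − 2.70) / (33.01 + 2.70) = 0.052881

5.29%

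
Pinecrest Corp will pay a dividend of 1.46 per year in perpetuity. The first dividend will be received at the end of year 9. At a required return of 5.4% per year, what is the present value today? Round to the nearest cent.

17.75

Value at end of year 8: C / r = 1.46 / 0.054 = 27.0370
Discount to today: PV = 27.0370 / (1 + 0.054)^8 = 27.0370 / 1.523088 = 17.75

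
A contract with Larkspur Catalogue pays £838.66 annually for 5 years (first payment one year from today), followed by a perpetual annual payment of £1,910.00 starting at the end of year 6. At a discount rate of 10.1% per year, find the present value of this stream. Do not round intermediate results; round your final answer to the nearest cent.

£14860.02

PV of 5-year annuity: £838.66 × [1 − (1+0.101)^−5] / 0.101 = 3171.07614
Perpetuity value at year 5: £1,910.00 / 0.101 = 18910.89109
PV of perpetuity: 18910.89109 / (1+0.101)^5 = 11688.94725
Total PV = 3171.07614 + 11688.94725 = 14860.02338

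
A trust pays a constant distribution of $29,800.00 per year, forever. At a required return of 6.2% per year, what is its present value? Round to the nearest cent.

Level perpetuity: PV = C / r = $29,800.00 / 0.062 = $480,645.16

$480645.16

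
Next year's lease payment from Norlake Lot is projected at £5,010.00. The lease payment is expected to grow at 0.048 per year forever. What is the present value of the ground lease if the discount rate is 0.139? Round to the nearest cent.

£55054.95

Growing perpetuity: P = D₁ / (r − g) = £5,010.0000 / (0.139 − 0.048) = £55,054.95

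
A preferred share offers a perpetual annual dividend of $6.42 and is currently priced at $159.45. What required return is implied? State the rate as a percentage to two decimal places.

4.03%

P = C/r ⇒ r = C/P = $6.42/$159.45 = 0.040263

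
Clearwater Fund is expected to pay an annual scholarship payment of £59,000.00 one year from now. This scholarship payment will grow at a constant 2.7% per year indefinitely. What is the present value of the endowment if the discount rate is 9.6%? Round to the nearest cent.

£855072.46

Growing perpetuity: P = D₁ / (r − g) = £59,000.0000 / (0.096 − 0.027) = £855,072.46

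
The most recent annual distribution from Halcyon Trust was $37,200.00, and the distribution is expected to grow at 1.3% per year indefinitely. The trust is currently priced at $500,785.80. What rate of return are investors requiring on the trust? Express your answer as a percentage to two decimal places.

8.82%

D₁ = $37,200.00 × 1.013 = $37,683.6000
P = D₁/(r − g) ⇒ r = D₁/P + g = $37,683.6000/$500,785.80 + 0.013 = 0.075249 + 0.013 = 0.088249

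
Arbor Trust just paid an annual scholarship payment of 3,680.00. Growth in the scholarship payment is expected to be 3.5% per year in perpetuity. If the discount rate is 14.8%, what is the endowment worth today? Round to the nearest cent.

D₁ = D₀ × (1 + g) = 3,680.00 × 1.035 = 3,808.8000
Growing perpetuity: P = D₁ / (r − g) = 3,808.8000 / (0.148 − 0.035) = 33,706.19

33706.19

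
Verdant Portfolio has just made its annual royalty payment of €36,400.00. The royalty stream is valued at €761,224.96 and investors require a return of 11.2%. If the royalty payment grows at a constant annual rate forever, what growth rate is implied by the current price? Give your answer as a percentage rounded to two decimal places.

6.13%

P = D₀(1+g)/(r−g) ⇒ P(r−g) = D₀(1+g) ⇒ g(P+D₀) = P·r − D₀
g = (P·r − D₀)/(P + D₀) = (€761,224.96×0.112 − €36,400.00) / (€761,224.96 + €36,400.00) = 0.061253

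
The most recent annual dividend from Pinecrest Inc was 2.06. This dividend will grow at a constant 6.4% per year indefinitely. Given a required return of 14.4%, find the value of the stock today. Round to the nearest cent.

27.40

D₁ = D₀ × (1 + g) = 2.06 × 1.064 = 2.1918
Growing perpetuity: P = D₁ / (r − g) = 2.1918 / (0.144 − 0.064) = 27.40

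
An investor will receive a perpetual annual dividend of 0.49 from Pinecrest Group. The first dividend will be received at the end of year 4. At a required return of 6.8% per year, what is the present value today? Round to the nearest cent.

5.92

Value at end of year 3: C / r = 0.49 / 0.068 = 7.2059
Discount to today: PV = 7.2059 / (1 + 0.068)^3 = 7.2059 / 1.218186 = 5.92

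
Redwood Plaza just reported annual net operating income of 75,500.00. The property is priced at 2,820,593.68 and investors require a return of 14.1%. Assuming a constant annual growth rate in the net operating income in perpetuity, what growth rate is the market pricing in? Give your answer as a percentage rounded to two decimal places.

11.13%

P = D₀(1+g)/(r−g) ⇒ P(r−g) = D₀(1+g) ⇒ g(P+D₀) = P·r − D₀
g = (P·r − D₀)/(P + D₀) = (2,820,593.68×0.141 − 75,500.00) / (2,820,593.68 + 75,500.00) = 0.111255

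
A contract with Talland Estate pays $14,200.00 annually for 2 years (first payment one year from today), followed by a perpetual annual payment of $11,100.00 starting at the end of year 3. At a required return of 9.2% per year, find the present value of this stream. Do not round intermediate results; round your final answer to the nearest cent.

PV of 2-year annuity: $14,200.00 × [1 − (1+0.092)^−2] / 0.092 = 24911.77931
Perpetuity value at year 2: $11,100.00 / 0.092 = 120652.17391
PV of perpetuity: 120652.17391 / (1+0.092)^2 = 101178.88164
Total PV = 24911.77931 + 101178.88164 = 126090.66094

$126090.66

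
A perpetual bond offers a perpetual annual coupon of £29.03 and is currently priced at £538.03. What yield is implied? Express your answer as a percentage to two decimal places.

5.40%

P = C/r ⇒ r = C/P = £29.03/£538.03 = 0.053956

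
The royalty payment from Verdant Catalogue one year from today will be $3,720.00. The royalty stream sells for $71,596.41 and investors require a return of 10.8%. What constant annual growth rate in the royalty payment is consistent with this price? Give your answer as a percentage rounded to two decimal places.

5.60%

P = D₁/(r−g) ⇒ g = r − D₁/P = 0.108 − $3,720.00/$71,596.41 = 0.056042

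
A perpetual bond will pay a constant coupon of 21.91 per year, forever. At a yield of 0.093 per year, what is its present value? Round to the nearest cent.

Level perpetuity: PV = C / r = 21.91 / 0.093 = 235.59

235.59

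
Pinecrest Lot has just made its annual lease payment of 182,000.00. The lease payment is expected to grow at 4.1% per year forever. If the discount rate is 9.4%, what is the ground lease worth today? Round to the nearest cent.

3574754.72

D₁ = D₀ × (1 + g) = 182,000.00 × 1.041 = 189,462.0000
Growing perpetuity: P = D₁ / (r − g) = 189,462.0000 / (0.094 − 0.041) = 3,574,754.72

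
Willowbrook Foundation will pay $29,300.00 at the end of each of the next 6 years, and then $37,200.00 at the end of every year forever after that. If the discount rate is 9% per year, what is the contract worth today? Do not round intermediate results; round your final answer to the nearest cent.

$377894.58

PV of 6-year annuity: $29,300.00 × [1 − (1+0.09)^−6] / 0.09 = 131437.41469
Perpetuity value at year 6: $37,200.00 / 0.09 = 413333.33333
PV of perpetuity: 413333.33333 / (1+0.09)^6 = 246457.16178
Total PV = 131437.41469 + 246457.16178 = 377894.57647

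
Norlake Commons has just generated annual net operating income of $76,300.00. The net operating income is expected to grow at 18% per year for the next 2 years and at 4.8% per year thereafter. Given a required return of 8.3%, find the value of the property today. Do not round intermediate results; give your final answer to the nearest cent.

D_1 = 90034.00000
D_2 = 106240.12000
Terminal value at year 2: TV = D_2×(1+g_2)/(r−g_2) = 111339.64576/0.035 = 3181132.73600
P_0 = D_1/(1+r)^1 + D_2/(1+r)^2 + TV/(1+r)^2
    = 83133.88735 + 90579.85879 + 2712219.77186 = 2885933.51801

$2885933.52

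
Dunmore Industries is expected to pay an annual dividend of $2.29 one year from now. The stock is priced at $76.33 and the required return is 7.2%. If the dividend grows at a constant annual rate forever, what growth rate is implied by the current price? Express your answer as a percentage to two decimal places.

4.20%

P = D₁/(r−g) ⇒ g = r − D₁/P = 0.072 − $2.29/$76.33 = 0.041999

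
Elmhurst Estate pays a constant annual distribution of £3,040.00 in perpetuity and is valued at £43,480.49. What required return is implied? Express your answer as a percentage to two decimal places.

P = C/r ⇒ r = C/P = £3,040.00/£43,480.49 = 0.069916

6.99%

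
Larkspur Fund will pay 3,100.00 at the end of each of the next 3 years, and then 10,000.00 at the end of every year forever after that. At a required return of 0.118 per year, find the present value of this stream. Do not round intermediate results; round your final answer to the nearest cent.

68116.00

PV of 3-year annuity: 3,100.00 × [1 − (1+0.118)^−3] / 0.118 = 7471.34113
Perpetuity value at year 3: 10,000.00 / 0.118 = 84745.76271
PV of perpetuity: 84745.76271 / (1+0.118)^3 = 60644.66230
Total PV = 7471.34113 + 60644.66230 = 68116.00343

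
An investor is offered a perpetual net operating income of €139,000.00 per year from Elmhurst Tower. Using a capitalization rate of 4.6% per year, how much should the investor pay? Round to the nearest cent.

Level perpetuity: PV = C / r = €139,000.00 / 0.046 = €3,021,739.13

€3021739.13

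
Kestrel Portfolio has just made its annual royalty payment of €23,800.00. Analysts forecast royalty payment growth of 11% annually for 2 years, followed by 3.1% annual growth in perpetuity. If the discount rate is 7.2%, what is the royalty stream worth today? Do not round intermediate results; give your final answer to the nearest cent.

D_1 = 26418.00000
D_2 = 29323.98000
Terminal value at year 2: TV = D_2×(1+g_2)/(r−g_2) = 30233.02338/0.041 = 737390.81415
P_0 = D_1/(1+r)^1 + D_2/(1+r)^2 + TV/(1+r)^2
    = 24643.65672 + 25517.21917 + 641664.70656 = 691825.58245

€691825.58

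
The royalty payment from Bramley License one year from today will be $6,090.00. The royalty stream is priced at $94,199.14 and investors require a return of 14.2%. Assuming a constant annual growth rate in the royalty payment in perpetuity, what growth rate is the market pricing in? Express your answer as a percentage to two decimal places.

7.73%

P = D₁/(r−g) ⇒ g = r − D₁/P = 0.142 − $6,090.00/$94,199.14 = 0.077350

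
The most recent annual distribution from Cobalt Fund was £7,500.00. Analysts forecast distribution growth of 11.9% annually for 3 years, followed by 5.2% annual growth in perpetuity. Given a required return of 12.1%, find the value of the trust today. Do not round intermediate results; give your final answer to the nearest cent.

£136156.70

D_1 = 8392.50000
D_2 = 9391.20750
D_3 = 10508.76119
Terminal value at year 3: TV = D_3×(1+g_2)/(r−g_2) = 11055.21677/0.069 = 160220.53296
P_0 = D_1/(1+r)^1 + D_2/(1+r)^2 + D_3/(1+r)^3 + TV/(1+r)^3
    = 7486.61909 + 7473.26205 + 7459.92885 + 113736.88619 = 136156.69618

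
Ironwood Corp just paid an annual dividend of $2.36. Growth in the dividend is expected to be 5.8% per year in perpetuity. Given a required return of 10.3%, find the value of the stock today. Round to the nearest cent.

$55.49

D₁ = D₀ × (1 + g) = $2.36 × 1.058 = $2.4969
Growing perpetuity: P = D₁ / (r − g) = $2.4969 / (0.103 − 0.058) = $55.49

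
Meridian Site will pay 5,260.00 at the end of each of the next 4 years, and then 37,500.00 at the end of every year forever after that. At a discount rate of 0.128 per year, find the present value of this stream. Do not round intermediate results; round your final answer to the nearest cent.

196671.92

PV of 4-year annuity: 5,260.00 × [1 − (1+0.128)^−4] / 0.128 = 15710.95888
Perpetuity value at year 4: 37,500.00 / 0.128 = 292968.75000
PV of perpetuity: 292968.75000 / (1+0.128)^4 = 180960.96332
Total PV = 15710.95888 + 180960.96332 = 196671.92220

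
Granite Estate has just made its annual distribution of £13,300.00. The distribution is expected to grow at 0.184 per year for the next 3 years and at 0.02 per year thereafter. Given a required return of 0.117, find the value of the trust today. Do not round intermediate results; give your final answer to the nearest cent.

£211442.75

D_1 = 15747.20000
D_2 = 18644.68480
D_3 = 22075.30680
Terminal value at year 3: TV = D_3×(1+g_2)/(r−g_2) = 22516.81294/0.097 = 232132.09216
P_0 = D_1/(1+r)^1 + D_2/(1+r)^2 + D_3/(1+r)^3 + TV/(1+r)^3
    = 14097.76186 + 14943.37515 + 15839.71010 + 166561.90000 = 211442.74712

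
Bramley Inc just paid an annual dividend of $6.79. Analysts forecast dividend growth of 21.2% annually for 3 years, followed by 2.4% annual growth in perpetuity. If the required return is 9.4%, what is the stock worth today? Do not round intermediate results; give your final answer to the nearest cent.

D_1 = 8.22948
D_2 = 9.97413
D_3 = 12.08865
Terminal value at year 3: TV = D_3×(1+g_2)/(r−g_2) = 12.37877/0.07 = 176.83961
P_0 = D_1/(1+r)^1 + D_2/(1+r)^2 + D_3/(1+r)^3 + TV/(1+r)^3
    = 7.52238 + 8.33375 + 9.23264 + 135.06026 = 160.14902

$160.15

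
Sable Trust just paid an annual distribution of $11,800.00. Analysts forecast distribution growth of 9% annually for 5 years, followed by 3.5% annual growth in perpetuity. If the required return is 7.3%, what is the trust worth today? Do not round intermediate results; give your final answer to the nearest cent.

D_1 = 12862.00000
D_2 = 14019.58000
D_3 = 15281.34220
D_4 = 16656.66300
D_5 = 18155.76267
Terminal value at year 5: TV = D_5×(1+g_2)/(r−g_2) = 18791.21436/0.038 = 494505.64108
P_0 = D_1/(1+r)^1 + D_2/(1+r)^2 + D_3/(1+r)^3 + D_4/(1+r)^4 + D_5/(1+r)^5 + TV/(1+r)^5
    = 11986.95247 + 12176.86691 + 12369.79024 + 12565.77014 + 12764.85504 + 347674.34117 = 409538.57597

$409538.58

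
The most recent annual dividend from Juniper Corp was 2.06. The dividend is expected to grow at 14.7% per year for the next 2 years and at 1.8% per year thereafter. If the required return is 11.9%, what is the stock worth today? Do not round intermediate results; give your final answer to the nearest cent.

D_1 = 2.36282
D_2 = 2.71015
Terminal value at year 2: TV = D_2×(1+g_2)/(r−g_2) = 2.75894/0.101 = 27.31621
P_0 = D_1/(1+r)^1 + D_2/(1+r)^2 + TV/(1+r)^2
    = 2.11155 + 2.16438 + 21.81525 = 26.09118

26.09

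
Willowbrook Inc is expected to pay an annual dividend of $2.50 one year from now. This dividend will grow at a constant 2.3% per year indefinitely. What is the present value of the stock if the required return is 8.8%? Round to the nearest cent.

$38.46

Growing perpetuity: P = D₁ / (r − g) = $2.5000 / (0.088 − 0.023) = $38.46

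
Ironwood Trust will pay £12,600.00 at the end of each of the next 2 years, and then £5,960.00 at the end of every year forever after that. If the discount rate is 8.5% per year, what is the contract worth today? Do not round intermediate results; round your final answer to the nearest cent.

£81877.85

PV of 2-year annuity: £12,600.00 × [1 − (1+0.085)^−2] / 0.085 = 22316.03984
Perpetuity value at year 2: £5,960.00 / 0.085 = 70117.64706
PV of perpetuity: 70117.64706 / (1+0.085)^2 = 59561.80599
Total PV = 22316.03984 + 59561.80599 = 81877.84583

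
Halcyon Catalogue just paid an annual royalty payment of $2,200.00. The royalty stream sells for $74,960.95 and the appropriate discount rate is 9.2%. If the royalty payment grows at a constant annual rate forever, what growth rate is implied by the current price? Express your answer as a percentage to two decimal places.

6.09%

P = D₀(1+g)/(r−g) ⇒ P(r−g) = D₀(1+g) ⇒ g(P+D₀) = P·r − D₀
g = (P·r − D₀)/(P + D₀) = ($74,960.95×0.092 − $2,200.00) / ($74,960.95 + $2,200.00) = 0.060865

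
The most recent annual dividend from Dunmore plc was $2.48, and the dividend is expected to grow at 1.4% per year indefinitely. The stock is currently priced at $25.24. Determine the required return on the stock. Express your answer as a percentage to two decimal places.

D₁ = $2.48 × 1.014 = $2.5147
P = D₁/(r − g) ⇒ r = D₁/P + g = $2.5147/$25.24 + 0.014 = 0.099632 + 0.014 = 0.113632

11.36%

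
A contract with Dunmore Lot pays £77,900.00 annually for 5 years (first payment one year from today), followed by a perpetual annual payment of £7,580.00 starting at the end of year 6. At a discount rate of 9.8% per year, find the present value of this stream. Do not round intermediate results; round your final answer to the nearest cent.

PV of 5-year annuity: £77,900.00 × [1 − (1+0.098)^−5] / 0.098 = 296817.29621
Perpetuity value at year 5: £7,580.00 / 0.098 = 77346.93878
PV of perpetuity: 77346.93878 / (1+0.098)^5 = 48465.35848
Total PV = 296817.29621 + 48465.35848 = 345282.65469

£345282.65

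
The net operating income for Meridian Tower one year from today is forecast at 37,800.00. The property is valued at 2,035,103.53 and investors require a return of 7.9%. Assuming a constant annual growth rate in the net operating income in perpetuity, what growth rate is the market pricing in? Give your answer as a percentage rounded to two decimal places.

P = D₁/(r−g) ⇒ g = r − D₁/P = 0.079 − 37,800.00/2,035,103.53 = 0.060426

6.04%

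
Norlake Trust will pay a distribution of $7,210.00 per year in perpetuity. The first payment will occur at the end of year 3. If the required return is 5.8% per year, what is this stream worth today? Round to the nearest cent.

Value at end of year 2: C / r = $7,210.00 / 0.058 = $124,310.3448
Discount to today: PV = $124,310.3448 / (1 + 0.058)^2 = $124,310.3448 / 1.119364 = $111,054.44

$111054.44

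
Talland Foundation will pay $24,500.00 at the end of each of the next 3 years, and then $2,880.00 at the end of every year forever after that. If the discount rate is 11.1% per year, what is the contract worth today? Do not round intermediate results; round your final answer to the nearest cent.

$78687.30

PV of 3-year annuity: $24,500.00 × [1 − (1+0.111)^−3] / 0.111 = 59767.03404
Perpetuity value at year 3: $2,880.00 / 0.111 = 25945.94595
PV of perpetuity: 25945.94595 / (1+0.111)^3 = 18920.27011
Total PV = 59767.03404 + 18920.27011 = 78687.30415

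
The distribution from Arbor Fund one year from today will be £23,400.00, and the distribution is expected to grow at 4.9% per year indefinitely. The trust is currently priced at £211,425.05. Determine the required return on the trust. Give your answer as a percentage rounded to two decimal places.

P = D₁/(r − g) ⇒ r = D₁/P + g = £23,400.0000/£211,425.05 + 0.049 = 0.110678 + 0.049 = 0.159678

15.97%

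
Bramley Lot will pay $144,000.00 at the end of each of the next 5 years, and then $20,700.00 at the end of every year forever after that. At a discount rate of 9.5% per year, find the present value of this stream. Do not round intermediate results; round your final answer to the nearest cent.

$691330.83

PV of 5-year annuity: $144,000.00 × [1 − (1+0.095)^−5] / 0.095 = 552918.06526
Perpetuity value at year 5: $20,700.00 / 0.095 = 217894.73684
PV of perpetuity: 217894.73684 / (1+0.095)^5 = 138412.76496
Total PV = 552918.06526 + 138412.76496 = 691330.83022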